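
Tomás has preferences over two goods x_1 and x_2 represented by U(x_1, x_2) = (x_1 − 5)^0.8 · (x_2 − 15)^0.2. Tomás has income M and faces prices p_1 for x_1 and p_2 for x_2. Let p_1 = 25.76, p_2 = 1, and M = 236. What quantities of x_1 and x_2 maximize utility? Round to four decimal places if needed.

x_1* = 7.8634, x_2* = 33.44

Let x_1' = x_1−5, x_2' = x_2−15. MRS = 4·x_2'/x_1' = p_1/p_2.
Substituting into the budget: x_1* = 5 + 0.8·(M − 5·p_1 − 15·p_2)/p_1, and x_2* = 15 + 0.2·(…)/p_2.
Discretionary income = 236 − 5·25.76 − 15·1 = 92.2; x_1* = 5 + 0.8·92.2/25.76 = 7.8634; x_2* = 15 + 0.2·92.2/1 = 33.44.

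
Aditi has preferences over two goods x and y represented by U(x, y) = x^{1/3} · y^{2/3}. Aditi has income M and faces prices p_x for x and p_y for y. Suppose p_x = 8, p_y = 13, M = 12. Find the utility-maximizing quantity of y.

y* = 0.6154

Tangency: MRS = (1/2)·y/x = p_x/p_y.
Rearranging, p_y·y = 2·p_x·x. Substituting into the budget gives p_x·x·(1 + 2) = M.
Demand: x*(p_x,p_y,M) = 1/3·M/p_x and y* = 2/3·M/p_y.
At p_x=8, p_y=13, M=12: y* = 2/3·12/13 = 0.6154.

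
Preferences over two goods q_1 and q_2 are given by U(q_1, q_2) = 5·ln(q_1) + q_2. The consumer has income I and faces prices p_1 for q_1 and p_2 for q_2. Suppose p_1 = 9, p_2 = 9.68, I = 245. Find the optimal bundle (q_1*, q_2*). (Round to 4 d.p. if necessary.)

q_1* = 5.3778, q_2* = 20.3099

Set MRS = p_1/p_2: (5/q_1)/1 = p_1/p_2.
So q_1*(p_1,p_2) = 5·p_2/p_1, independent of income; and q_2* = (I − 5·p_2)/p_2.
At the given prices: q_1* = 5·9.68/9 = 5.3778, and q_2* = 20.3099.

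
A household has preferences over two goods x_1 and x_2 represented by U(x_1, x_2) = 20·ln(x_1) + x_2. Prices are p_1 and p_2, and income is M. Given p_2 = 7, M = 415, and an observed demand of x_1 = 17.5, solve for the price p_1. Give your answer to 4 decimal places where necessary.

Set MRS = p_1/p_2: (20/x_1)/1 = p_1/p_2.
So x_1*(p_1,p_2) = 20·p_2/p_1, independent of income; and x_2* = (M − 20·p_2)/p_2.
Set x_1* = 17.5 in the demand function and solve for p_1: p_1 = 8.

p_1 = 8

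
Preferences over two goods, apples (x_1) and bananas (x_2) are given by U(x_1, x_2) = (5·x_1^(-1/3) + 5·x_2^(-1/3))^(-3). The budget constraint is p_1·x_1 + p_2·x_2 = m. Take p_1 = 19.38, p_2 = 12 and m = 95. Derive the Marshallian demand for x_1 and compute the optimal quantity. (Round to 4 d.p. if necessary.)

x_1* = 2.5977

Numerically x_2/x_1 = 1.432615, so x_1* = 95/(19.38 + 12·1.432615) = 2.5977.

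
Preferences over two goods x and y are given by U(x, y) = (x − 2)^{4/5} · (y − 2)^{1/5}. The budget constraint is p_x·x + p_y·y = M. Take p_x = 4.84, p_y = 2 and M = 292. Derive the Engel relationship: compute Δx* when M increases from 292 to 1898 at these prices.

Discretionary income = 292 − 2·4.84 − 2·2 = 278.32; x* = 2 + 0.8·278.32/4.84 = 48.0033.
At M' = 1898: x* = 313.4579. Change: 313.4579 − 48.0033 = 265.4545.

Δx* = 265.4545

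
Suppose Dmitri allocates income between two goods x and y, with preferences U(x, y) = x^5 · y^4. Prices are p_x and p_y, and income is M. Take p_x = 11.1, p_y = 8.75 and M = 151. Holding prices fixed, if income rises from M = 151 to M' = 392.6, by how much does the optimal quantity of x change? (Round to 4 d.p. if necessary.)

Tangency: MRS = (5/4)·y/x = p_x/p_y.
So 5·p_y·y = 4·p_x·x; combined with the budget, a share 5/9 of income goes to x.
Demand: x*(p_x,p_y,M) = 5/9·M/p_x and y* = 4/9·M/p_y.
At p_x=11.1, p_y=8.75, M=151: x* = 5/9·151/11.1 = 7.5576.
At M' = 392.6: x* = 19.6496. Change: 19.6496 − 7.5576 = 12.0921.

Δx* = 12.0921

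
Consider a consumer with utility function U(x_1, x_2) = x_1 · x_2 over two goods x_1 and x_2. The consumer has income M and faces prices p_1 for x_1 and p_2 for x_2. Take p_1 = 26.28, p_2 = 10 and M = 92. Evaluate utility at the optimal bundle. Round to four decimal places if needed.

The MRS is x_2/x_1. Set MRS = p_1/p_2.
So p_2·x_2 = p_1·x_1; combined with the budget, a share 0.5 of income goes to x_1.
Demand: x_1*(p_1,p_2,M) = 0.5·M/p_1 and x_2* = 0.5·M/p_2.
At p_1=26.28, p_2=10, M=92: x_1* = 0.5·92/26.28 = 1.7504, x_2* = 4.6.
Utility at the optimum: U(1.7504, 4.6) = 8.0518.

V = 8.0518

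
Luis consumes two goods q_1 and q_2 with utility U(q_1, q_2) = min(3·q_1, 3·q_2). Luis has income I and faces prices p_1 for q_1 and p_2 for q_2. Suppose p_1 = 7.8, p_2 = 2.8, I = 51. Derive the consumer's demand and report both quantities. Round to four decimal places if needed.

q_1* = 4.8113, q_2* = 4.8113

Demand: q_1*(p_1,p_2,I) = 3·I/(3·p_1 + 3·p_2), q_2* = 3·I/(3·p_1 + 3·p_2).
Here 3·7.8 + 3·2.8 = 31.8, giving q_1* = 4.8113 and q_2* = 4.8113.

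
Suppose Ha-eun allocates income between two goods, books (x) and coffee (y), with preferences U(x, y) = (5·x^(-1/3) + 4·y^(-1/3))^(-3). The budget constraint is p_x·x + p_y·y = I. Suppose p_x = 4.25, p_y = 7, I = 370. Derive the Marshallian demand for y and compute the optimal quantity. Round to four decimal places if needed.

y* = 25.8656

MRS = MU_x/MU_y = (5/4)·(y/x)^(4/3). Set equal to p_x/p_y.
Hence y/x = ((4/5)·p_x/p_y)^(1/(4/3)), i.e. raised to the 0.75 power.
Substitute y = (y/x)·x into the budget: x* = I/(p_x + p_y·(y/x)).
Numerically y/x = 0.581816, so x* = 370/(4.25 + 7·0.581816) = 44.4567 and y* = 0.581816·44.4567 = 25.8656.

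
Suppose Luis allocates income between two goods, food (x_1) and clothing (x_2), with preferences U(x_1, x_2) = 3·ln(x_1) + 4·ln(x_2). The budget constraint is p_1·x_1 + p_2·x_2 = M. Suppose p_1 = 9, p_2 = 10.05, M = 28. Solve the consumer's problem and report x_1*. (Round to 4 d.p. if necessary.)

x_1* = 1.3333

The MRS is (3/4)·x_2/x_1. Set MRS = p_1/p_2.
So 3·p_2·x_2 = 4·p_1·x_1; combined with the budget, a share 3/7 of income goes to x_1.
Demand: x_1*(p_1,p_2,M) = 3/7·M/p_1 and x_2* = 4/7·M/p_2.
At p_1=9, p_2=10.05, M=28: x_1* = 3/7·28/9 = 1.3333.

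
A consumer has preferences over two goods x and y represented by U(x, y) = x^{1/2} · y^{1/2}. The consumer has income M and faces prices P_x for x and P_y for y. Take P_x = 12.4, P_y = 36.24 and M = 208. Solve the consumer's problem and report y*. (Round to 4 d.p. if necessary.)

y* = 2.8698

Demand: x*(P_x,P_y,M) = 0.5·M/P_x and y* = 0.5·M/P_y.
At P_x=12.4, P_y=36.24, M=208: y* = 0.5·208/36.24 = 2.8698.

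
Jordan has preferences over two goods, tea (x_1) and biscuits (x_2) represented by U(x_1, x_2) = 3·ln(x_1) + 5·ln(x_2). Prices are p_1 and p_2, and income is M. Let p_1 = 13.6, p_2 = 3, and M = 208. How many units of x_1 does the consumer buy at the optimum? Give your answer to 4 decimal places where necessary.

Demand: x_1*(p_1,p_2,M) = 0.375·M/p_1 and x_2* = 0.625·M/p_2.
At p_1=13.6, p_2=3, M=208: x_1* = 0.375·208/13.6 = 5.7353.

x_1* = 5.7353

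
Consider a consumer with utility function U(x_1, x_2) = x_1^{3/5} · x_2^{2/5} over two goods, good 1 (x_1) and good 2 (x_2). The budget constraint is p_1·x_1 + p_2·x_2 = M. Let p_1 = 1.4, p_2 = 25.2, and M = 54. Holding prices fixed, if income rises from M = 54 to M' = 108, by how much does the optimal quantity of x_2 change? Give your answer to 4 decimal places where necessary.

The MRS is (3/2)·x_2/x_1. Set MRS = p_1/p_2.
Rearranging, p_2·x_2 = (2/3)·p_1·x_1. Substituting into the budget gives p_1·x_1·(1 + (2/3)) = M.
Demand: x_1*(p_1,p_2,M) = 0.6·M/p_1 and x_2* = 0.4·M/p_2.
At p_1=1.4, p_2=25.2, M=54: x_2* = 0.4·54/25.2 = 0.8571.
At M' = 108: x_2* = 1.7143. Change: 1.7143 − 0.8571 = 0.8571.

Δx_2* = 0.8571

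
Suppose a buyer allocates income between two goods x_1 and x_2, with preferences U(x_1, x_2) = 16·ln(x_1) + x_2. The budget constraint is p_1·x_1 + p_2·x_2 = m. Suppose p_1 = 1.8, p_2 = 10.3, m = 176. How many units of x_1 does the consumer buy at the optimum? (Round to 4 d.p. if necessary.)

x_1* = 91.5556

MU_x_1 = 16/x_1, MU_x_2 = 1. Tangency: 16/x_1 = p_1/p_2.
So x_1*(p_1,p_2) = 16·p_2/p_1, independent of income; and x_2* = (m − 16·p_2)/p_2.
At the given prices: x_1* = 16·10.3/1.8 = 91.5556.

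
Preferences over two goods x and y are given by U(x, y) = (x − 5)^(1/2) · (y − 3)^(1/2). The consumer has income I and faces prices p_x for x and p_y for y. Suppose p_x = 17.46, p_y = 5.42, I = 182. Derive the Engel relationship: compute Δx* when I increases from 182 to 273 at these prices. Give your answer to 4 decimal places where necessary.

MRS = (y−3)/(x−5). Tangency with p_x/p_y gives y−3 = (p_x/p_y)·(x−5).
Substituting into the budget: x* = 5 + 0.5·(I − 5·p_x − 3·p_y)/p_x, and y* = 3 + 0.5·(…)/p_y.
Discretionary income = 182 − 5·17.46 − 3·5.42 = 78.44; x* = 5 + 0.5·78.44/17.46 = 7.2463.
At I' = 273: x* = 9.8522. Change: 9.8522 − 7.2463 = 2.606.

Δx* = 2.606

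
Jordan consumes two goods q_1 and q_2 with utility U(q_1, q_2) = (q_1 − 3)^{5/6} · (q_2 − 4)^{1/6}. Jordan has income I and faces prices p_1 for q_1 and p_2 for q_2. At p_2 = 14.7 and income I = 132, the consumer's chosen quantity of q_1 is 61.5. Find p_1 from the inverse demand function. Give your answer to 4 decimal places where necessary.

p_1 = 1

Let q_1' = q_1−3, q_2' = q_2−4. MRS = 5·q_2'/q_1' = p_1/p_2.
After buying the subsistence bundle (3, 4), a share 5/6 of the remaining income goes to q_1: q_1* = 3 + 5/6·(I − 3p_1 − 4p_2)/p_1.
Set q_1* = 61.5 in the demand function and solve for p_1: p_1 = 1.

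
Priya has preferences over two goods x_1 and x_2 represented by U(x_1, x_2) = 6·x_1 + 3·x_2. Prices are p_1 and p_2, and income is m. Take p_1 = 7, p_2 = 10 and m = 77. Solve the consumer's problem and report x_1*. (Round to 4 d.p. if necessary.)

x_1 gives more utility per dollar, so spend all income on x_1: x_1* = m/p_1, x_2* = 0.
Numerically: x_1* = 11, x_2* = 0.

x_1* = 11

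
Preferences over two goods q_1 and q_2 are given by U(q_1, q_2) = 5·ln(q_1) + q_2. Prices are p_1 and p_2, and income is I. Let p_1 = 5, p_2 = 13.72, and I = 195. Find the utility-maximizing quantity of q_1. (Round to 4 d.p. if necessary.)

q_1* = 13.72

MU_q_1 = 5/q_1, MU_q_2 = 1. Tangency: 5/q_1 = p_1/p_2.
So q_1*(p_1,p_2) = 5·p_2/p_1, independent of income; and q_2* = (I − 5·p_2)/p_2.
At the given prices: q_1* = 5·13.72/5 = 13.72.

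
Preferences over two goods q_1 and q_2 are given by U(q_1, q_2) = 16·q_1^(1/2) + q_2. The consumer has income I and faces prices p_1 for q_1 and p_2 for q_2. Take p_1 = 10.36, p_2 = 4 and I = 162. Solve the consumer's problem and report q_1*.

Utility is quasi-linear in q_2; the FOC for q_1 is 8/√q_1 = p_1/p_2.
Solve: √q_1 = 8·p_2/p_1, so q_1*(p_1,p_2) = (8·p_2/p_1)², and q_2* = (I − p_1·q_1*)/p_2.
Plugging in: q_1* = (8·4/10.36)² = 9.5407.

q_1* = 9.5407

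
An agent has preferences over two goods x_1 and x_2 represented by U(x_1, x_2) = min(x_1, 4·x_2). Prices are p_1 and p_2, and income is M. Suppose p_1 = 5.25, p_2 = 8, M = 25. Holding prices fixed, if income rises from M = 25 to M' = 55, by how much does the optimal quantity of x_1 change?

Δx_1* = 4.1379

With perfect complements, no substitution: consume in ratio x_1:x_2 = 4:1.
Budget: p_1·x_1 + p_2·(1/4)·x_1 = M, so (4·p_1 + p_2)·x_1 = 4·M.
Demand: x_1*(p_1,p_2,M) = 4·M/(4·p_1 + p_2), x_2* = M/(4·p_1 + p_2).
Here 4·5.25 + 8 = 29, giving x_1* = 3.4483.
At M' = 55: x_1* = 7.5862. Change: 7.5862 − 3.4483 = 4.1379.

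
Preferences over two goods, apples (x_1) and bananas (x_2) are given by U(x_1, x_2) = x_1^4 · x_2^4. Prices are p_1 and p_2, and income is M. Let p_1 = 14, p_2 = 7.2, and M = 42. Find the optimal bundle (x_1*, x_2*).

The MRS is x_2/x_1. Set MRS = p_1/p_2.
Rearranging, p_2·x_2 = p_1·x_1. Substituting into the budget gives p_1·x_1·(1 + 1) = M.
Demand: x_1*(p_1,p_2,M) = 0.5·M/p_1 and x_2* = 0.5·M/p_2.
At p_1=14, p_2=7.2, M=42: x_1* = 0.5·42/14 = 1.5, x_2* = 2.9167.

x_1* = 1.5, x_2* = 2.9167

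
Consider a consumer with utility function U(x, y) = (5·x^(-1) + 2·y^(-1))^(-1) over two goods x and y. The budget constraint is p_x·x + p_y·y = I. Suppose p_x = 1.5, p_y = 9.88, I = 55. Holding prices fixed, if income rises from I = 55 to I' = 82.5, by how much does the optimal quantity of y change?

Δy* = 1.7223

MRS = MU_x/MU_y = (5/2)·(y/x)^(2). Set equal to p_x/p_y.
Solve for the ratio: y/x = [(2/5)·p_x/p_y]^(0.5).
With the ratio pinned down, the budget gives x* = I/(p_x + p_y·(y/x)) and y* = (y/x)·x*.
Numerically y/x = 0.246432, so x* = 55/(1.5 + 9.88·0.246432) = 13.978 and y* = 0.246432·13.978 = 3.4446.
At I' = 82.5: y* = 5.1669. Change: 5.1669 − 3.4446 = 1.7223.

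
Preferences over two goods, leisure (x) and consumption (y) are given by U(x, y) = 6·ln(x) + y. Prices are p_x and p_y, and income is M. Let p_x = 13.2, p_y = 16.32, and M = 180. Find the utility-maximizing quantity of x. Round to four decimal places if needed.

So x*(p_x,p_y) = 6·p_y/p_x, independent of income; and y* = (M − 6·p_y)/p_y.
At the given prices: x* = 6·16.32/13.2 = 7.4182.

x* = 7.4182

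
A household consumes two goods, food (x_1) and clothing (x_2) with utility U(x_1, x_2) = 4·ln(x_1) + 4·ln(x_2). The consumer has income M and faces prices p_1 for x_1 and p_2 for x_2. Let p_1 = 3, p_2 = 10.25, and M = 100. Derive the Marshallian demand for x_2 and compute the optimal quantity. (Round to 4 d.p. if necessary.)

Tangency: MRS = x_2/x_1 = p_1/p_2.
So 4·p_2·x_2 = 4·p_1·x_1; combined with the budget, a share 0.5 of income goes to x_1.
Demand: x_1*(p_1,p_2,M) = 0.5·M/p_1 and x_2* = 0.5·M/p_2.
At p_1=3, p_2=10.25, M=100: x_2* = 0.5·100/10.25 = 4.878.

x_2* = 4.878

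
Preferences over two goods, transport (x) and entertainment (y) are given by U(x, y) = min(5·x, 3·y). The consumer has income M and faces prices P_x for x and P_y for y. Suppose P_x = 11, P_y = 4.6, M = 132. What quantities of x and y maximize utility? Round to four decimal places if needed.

Leontief preferences: the optimum is at the kink where x/3 = y/5, i.e. y = (5/3)·x.
Budget: P_x·x + P_y·(5/3)·x = M, so (3·P_x + 5·P_y)·x = 3·M.
Demand: x*(P_x,P_y,M) = 3·M/(3·P_x + 5·P_y), y* = 5·M/(3·P_x + 5·P_y).
Here 3·11 + 5·4.6 = 56, giving x* = 7.0714 and y* = 11.7857.

x* = 7.0714, y* = 11.7857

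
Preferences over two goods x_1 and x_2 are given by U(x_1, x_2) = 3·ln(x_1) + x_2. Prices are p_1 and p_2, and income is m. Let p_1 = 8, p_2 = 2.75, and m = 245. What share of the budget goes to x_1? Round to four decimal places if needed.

At the given prices: x_1* = 3·2.75/8 = 1.0312, and x_2* = 86.0909.
Expenditure on x_1: 8·1.0312 = 8.25; share = 0.0337.

share on x_1 = 0.0337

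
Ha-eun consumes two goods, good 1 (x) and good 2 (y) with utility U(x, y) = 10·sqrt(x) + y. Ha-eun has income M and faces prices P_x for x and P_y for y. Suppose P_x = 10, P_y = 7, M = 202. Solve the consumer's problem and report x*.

Set MRS = P_x/P_y: 5·x^(−1/2) = P_x/P_y.
Thus x* = (5·P_y/P_x)² — independent of M — with the rest of income spent on y.
Plugging in: x* = (5·7/10)² = 12.25.

x* = 12.25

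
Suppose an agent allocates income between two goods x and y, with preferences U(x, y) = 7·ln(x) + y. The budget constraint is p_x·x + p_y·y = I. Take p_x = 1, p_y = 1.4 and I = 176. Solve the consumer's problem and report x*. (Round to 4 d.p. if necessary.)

x* = 9.8

Set MRS = p_x/p_y: (7/x)/1 = p_x/p_y.
So x*(p_x,p_y) = 7·p_y/p_x, independent of income; and y* = (I − 7·p_y)/p_y.
At the given prices: x* = 7·1.4/1 = 9.8.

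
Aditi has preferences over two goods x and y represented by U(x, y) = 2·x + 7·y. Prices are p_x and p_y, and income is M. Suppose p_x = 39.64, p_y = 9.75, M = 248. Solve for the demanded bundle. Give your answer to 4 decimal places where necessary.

Numerically: x* = 0, y* = 25.4359.

x* = 0, y* = 25.4359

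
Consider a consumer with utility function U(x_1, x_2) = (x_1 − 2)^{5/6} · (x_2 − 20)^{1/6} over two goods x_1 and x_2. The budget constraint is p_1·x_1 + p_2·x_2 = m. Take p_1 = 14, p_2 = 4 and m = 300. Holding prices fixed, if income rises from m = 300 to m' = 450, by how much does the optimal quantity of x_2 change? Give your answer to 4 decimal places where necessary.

Δx_2* = 6.25

This is Cobb-Douglas in (x_1−2, x_2−20): tangency gives 5/6·p_2·(x_2−20) = 1/6·p_1·(x_1−2).
After buying the subsistence bundle (2, 20), a share 5/6 of the remaining income goes to x_1: x_1* = 2 + 5/6·(m − 2p_1 − 20p_2)/p_1.
Discretionary income = 300 − 2·14 − 20·4 = 192; x_2* = 20 + 1/6·192/4 = 28.
At m' = 450: x_2* = 34.25. Change: 34.25 − 28 = 6.25.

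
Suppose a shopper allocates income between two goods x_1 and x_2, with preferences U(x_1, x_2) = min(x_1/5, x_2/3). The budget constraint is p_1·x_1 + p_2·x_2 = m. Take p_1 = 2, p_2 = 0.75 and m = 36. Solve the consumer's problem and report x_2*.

x_2* = 8.8163

With perfect complements, no substitution: consume in ratio x_1:x_2 = 5:3.
Budget: p_1·x_1 + p_2·(3/5)·x_1 = m, so (5·p_1 + 3·p_2)·x_1 = 5·m.
Demand: x_1*(p_1,p_2,m) = 5·m/(5·p_1 + 3·p_2), x_2* = 3·m/(5·p_1 + 3·p_2).
Here 5·2 + 3·0.75 = 12.25, giving x_2* = 8.8163.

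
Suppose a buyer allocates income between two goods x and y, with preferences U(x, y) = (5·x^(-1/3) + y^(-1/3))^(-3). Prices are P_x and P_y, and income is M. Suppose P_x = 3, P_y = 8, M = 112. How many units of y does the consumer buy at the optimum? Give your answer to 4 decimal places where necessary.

From the CES first-order condition, 5·(y/x)^(4/3) = P_x/P_y.
Solve for the ratio: y/x = [(1/5)·P_x/P_y]^(0.75).
With the ratio pinned down, the budget gives x* = M/(P_x + P_y·(y/x)) and y* = (y/x)·x*.
Numerically y/x = 0.143316, so x* = 112/(3 + 8·0.143316) = 27.0105 and y* = 0.143316·27.0105 = 3.8711.

y* = 3.8711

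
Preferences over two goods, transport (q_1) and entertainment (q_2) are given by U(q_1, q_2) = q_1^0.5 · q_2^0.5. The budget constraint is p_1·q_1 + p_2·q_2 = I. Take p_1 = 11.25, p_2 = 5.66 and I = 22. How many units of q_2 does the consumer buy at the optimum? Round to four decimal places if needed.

q_2* = 1.9435

MU_q_1/MU_q_2 = (0.5·q_2)/(0.5·q_1); tangency sets this equal to p_1/p_2.
So 0.5·p_2·q_2 = 0.5·p_1·q_1; combined with the budget, a share 0.5 of income goes to q_1.
Demand: q_1*(p_1,p_2,I) = 0.5·I/p_1 and q_2* = 0.5·I/p_2.
At p_1=11.25, p_2=5.66, I=22: q_2* = 0.5·22/5.66 = 1.9435.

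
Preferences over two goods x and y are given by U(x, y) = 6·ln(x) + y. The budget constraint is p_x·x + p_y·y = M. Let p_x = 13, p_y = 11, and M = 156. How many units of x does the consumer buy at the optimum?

x* = 5.0769

Set MRS = p_x/p_y: (6/x)/1 = p_x/p_y.
So x*(p_x,p_y) = 6·p_y/p_x, independent of income; and y* = (M − 6·p_y)/p_y.
At the given prices: x* = 6·11/13 = 5.0769.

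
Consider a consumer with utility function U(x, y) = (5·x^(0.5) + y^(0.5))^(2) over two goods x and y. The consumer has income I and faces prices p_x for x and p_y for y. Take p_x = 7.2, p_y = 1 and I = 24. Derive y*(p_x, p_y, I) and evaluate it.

With the ratio pinned down, the budget gives x* = I/(p_x + p_y·(y/x)) and y* = (y/x)·x*.
Numerically y/x = 2.0736, so x* = 24/(7.2 + 1·2.0736) = 2.588 and y* = 2.0736·2.588 = 5.3665.

y* = 5.3665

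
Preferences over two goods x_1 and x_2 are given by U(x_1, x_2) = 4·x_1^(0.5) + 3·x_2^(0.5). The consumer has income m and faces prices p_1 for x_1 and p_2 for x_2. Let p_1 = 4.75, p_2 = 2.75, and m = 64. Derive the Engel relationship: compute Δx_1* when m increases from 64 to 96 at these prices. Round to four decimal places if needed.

Δx_1* = 3.417

Numerically x_2/x_1 = 1.678202, so x_1* = 64/(4.75 + 2.75·1.678202) = 6.8339.
At m' = 96: x_1* = 10.2509. Change: 10.2509 − 6.8339 = 3.417.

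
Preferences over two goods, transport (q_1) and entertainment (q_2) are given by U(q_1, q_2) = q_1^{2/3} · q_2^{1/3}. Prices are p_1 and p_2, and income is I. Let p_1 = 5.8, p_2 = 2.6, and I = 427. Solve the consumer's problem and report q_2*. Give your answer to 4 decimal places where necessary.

q_2* = 54.7436

Tangency: MRS = 2·q_2/q_1 = p_1/p_2.
So 2/3·p_2·q_2 = 1/3·p_1·q_1; combined with the budget, a share 2/3 of income goes to q_1.
Demand: q_1*(p_1,p_2,I) = 2/3·I/p_1 and q_2* = 1/3·I/p_2.
At p_1=5.8, p_2=2.6, I=427: q_2* = 1/3·427/2.6 = 54.7436.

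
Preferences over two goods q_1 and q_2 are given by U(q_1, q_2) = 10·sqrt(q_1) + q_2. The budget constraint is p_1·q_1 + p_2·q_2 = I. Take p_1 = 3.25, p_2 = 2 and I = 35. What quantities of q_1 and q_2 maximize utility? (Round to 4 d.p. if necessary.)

q_1* = 9.4675, q_2* = 2.1154

Utility is quasi-linear in q_2; the FOC for q_1 is 5/√q_1 = p_1/p_2.
Solve: √q_1 = 5·p_2/p_1, so q_1*(p_1,p_2) = (5·p_2/p_1)², and q_2* = (I − p_1·q_1*)/p_2.
Plugging in: q_1* = (5·2/3.25)² = 9.4675, q_2* = 2.1154.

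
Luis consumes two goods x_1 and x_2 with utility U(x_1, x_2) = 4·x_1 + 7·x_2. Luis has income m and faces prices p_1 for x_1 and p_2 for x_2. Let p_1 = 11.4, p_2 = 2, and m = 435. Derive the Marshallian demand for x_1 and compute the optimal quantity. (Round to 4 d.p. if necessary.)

Linear utility — the consumer picks whichever good has higher MU/price: 4/11.4 = 0.3509 vs 7/2 = 3.5.
x_2 gives more utility per dollar, so spend all income on x_2: x_2* = m/p_2, x_1* = 0.
Numerically: x_1* = 0, x_2* = 217.5.

x_1* = 0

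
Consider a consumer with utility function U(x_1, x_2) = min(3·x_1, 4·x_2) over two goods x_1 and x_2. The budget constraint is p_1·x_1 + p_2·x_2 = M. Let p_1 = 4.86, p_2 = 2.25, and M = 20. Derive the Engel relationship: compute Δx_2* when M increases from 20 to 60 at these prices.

Leontief preferences: the optimum is at the kink where x_1/4 = x_2/3, i.e. x_2 = (3/4)·x_1.
Budget: p_1·x_1 + p_2·(3/4)·x_1 = M, so (4·p_1 + 3·p_2)·x_1 = 4·M.
Demand: x_1*(p_1,p_2,M) = 4·M/(4·p_1 + 3·p_2), x_2* = 3·M/(4·p_1 + 3·p_2).
Here 4·4.86 + 3·2.25 = 26.19, giving x_2* = 2.291.
At M' = 60: x_2* = 6.8729. Change: 6.8729 − 2.291 = 4.5819.

Δx_2* = 4.5819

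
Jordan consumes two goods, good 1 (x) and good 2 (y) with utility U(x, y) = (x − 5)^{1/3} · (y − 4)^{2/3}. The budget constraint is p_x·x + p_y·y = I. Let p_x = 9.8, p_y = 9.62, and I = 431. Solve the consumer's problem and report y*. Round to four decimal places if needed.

y* = 27.806

Substituting into the budget: x* = 5 + 1/3·(I − 5·p_x − 4·p_y)/p_x, and y* = 4 + 2/3·(…)/p_y.
Discretionary income = 431 − 5·9.8 − 4·9.62 = 343.52; y* = 4 + 2/3·343.52/9.62 = 27.806.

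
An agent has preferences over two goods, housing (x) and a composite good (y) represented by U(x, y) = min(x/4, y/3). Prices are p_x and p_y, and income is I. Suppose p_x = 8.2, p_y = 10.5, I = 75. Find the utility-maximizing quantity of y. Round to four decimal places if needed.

y* = 3.4992

With perfect complements, no substitution: consume in ratio x:y = 4:3.
Budget: p_x·x + p_y·(3/4)·x = I, so (4·p_x + 3·p_y)·x = 4·I.
Demand: x*(p_x,p_y,I) = 4·I/(4·p_x + 3·p_y), y* = 3·I/(4·p_x + 3·p_y).
Here 4·8.2 + 3·10.5 = 64.3, giving y* = 3.4992.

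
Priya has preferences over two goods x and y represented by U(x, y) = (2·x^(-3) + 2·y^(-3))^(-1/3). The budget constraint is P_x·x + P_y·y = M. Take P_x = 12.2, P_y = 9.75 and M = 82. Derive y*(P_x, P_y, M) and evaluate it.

y* = 3.8525

From the CES first-order condition, (y/x)^(4) = P_x/P_y.
Solve for the ratio: y/x = [P_x/P_y]^(0.25).
With the ratio pinned down, the budget gives x* = M/(P_x + P_y·(y/x)) and y* = (y/x)·x*.
Numerically y/x = 1.057642, so x* = 82/(12.2 + 9.75·1.057642) = 3.6425 and y* = 1.057642·3.6425 = 3.8525.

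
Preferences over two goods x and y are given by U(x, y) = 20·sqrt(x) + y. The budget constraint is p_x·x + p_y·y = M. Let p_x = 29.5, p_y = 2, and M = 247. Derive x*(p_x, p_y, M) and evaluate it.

MU_x = 10/√x, MU_y = 1. Tangency: 10/√x = p_x/p_y.
Thus x* = (10·p_y/p_x)² — independent of M — with the rest of income spent on y.
Plugging in: x* = (10·2/29.5)² = 0.4596.

x* = 0.4596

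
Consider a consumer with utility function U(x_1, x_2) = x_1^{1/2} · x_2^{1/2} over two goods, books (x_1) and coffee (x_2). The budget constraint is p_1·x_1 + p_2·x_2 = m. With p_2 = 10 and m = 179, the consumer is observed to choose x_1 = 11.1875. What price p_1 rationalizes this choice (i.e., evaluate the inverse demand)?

p_1 = 8

The MRS is x_2/x_1. Set MRS = p_1/p_2.
So 0.5·p_2·x_2 = 0.5·p_1·x_1; combined with the budget, a share 0.5 of income goes to x_1.
Demand: x_1*(p_1,p_2,m) = 0.5·m/p_1 and x_2* = 0.5·m/p_2.
Set x_1* = 11.1875 in the demand function and solve for p_1: p_1 = 8.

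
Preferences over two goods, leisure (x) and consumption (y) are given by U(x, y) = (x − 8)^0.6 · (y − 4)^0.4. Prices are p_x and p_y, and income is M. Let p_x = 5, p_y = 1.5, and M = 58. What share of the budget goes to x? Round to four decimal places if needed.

MRS = (3/2)·(y−4)/(x−8). Tangency with p_x/p_y gives y−4 = (2/3)·(p_x/p_y)·(x−8).
After buying the subsistence bundle (8, 4), a share 0.6 of the remaining income goes to x: x* = 8 + 0.6·(M − 8p_x − 4p_y)/p_x.
Discretionary income = 58 − 8·5 − 4·1.5 = 12; x* = 8 + 0.6·12/5 = 9.44; y* = 4 + 0.4·12/1.5 = 7.2.
Expenditure on x: 5·9.44 = 47.2; share = 0.8138.

share on x = 0.8138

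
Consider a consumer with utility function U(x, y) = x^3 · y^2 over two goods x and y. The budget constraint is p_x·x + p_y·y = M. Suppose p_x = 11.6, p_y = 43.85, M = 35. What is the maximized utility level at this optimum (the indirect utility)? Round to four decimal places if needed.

The MRS is (3/2)·y/x. Set MRS = p_x/p_y.
So 3·p_y·y = 2·p_x·x; combined with the budget, a share 0.6 of income goes to x.
Demand: x*(p_x,p_y,M) = 0.6·M/p_x and y* = 0.4·M/p_y.
At p_x=11.6, p_y=43.85, M=35: x* = 0.6·35/11.6 = 1.8103, y* = 0.3193.
Utility at the optimum: U(1.8103, 0.3193) = 0.6048.

V = 0.6048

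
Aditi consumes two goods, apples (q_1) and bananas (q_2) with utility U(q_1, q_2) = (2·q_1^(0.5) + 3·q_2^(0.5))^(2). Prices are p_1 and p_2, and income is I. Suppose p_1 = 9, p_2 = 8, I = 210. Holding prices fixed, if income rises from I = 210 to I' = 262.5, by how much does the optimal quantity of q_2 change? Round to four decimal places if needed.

From the CES first-order condition, (2/3)·(q_2/q_1)^(0.5) = p_1/p_2.
Solve for the ratio: q_2/q_1 = [(3/2)·p_1/p_2]^(2).
Substitute q_2 = (q_2/q_1)·q_1 into the budget: q_1* = I/(p_1 + p_2·(q_2/q_1)).
Numerically q_2/q_1 = 2.847656, so q_1* = 210/(9 + 8·2.847656) = 6.6077 and q_2* = 2.847656·6.6077 = 18.8164.
At I' = 262.5: q_2* = 23.5205. Change: 23.5205 − 18.8164 = 4.7041.

Δq_2* = 4.7041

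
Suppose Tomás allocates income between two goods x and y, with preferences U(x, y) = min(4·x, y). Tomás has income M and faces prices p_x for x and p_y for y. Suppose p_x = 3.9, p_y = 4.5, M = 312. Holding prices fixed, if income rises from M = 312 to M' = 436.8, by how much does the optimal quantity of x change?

Here 3.9 + 4·4.5 = 21.9, giving x* = 14.2466.
At M' = 436.8: x* = 19.9452. Change: 19.9452 − 14.2466 = 5.6986.

Δx* = 5.6986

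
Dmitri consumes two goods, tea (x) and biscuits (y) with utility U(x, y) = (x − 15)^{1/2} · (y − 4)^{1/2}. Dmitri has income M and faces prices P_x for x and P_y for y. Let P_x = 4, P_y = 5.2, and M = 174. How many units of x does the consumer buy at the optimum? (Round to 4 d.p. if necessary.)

x* = 26.65

Let x' = x−15, y' = y−4. MRS = y'/x' = P_x/P_y.
After buying the subsistence bundle (15, 4), a share 0.5 of the remaining income goes to x: x* = 15 + 0.5·(M − 15P_x − 4P_y)/P_x.
Discretionary income = 174 − 15·4 − 4·5.2 = 93.2; x* = 15 + 0.5·93.2/4 = 26.65.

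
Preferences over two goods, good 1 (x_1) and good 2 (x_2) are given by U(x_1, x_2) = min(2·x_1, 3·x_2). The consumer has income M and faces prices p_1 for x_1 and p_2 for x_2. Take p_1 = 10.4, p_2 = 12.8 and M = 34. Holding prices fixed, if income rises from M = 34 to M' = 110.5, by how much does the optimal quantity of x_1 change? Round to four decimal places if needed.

Leontief preferences: the optimum is at the kink where x_1/3 = x_2/2, i.e. x_2 = (2/3)·x_1.
Budget: p_1·x_1 + p_2·(2/3)·x_1 = M, so (3·p_1 + 2·p_2)·x_1 = 3·M.
Demand: x_1*(p_1,p_2,M) = 3·M/(3·p_1 + 2·p_2), x_2* = 2·M/(3·p_1 + 2·p_2).
Here 3·10.4 + 2·12.8 = 56.8, giving x_1* = 1.7958.
At M' = 110.5: x_1* = 5.8363. Change: 5.8363 − 1.7958 = 4.0405.

Δx_1* = 4.0405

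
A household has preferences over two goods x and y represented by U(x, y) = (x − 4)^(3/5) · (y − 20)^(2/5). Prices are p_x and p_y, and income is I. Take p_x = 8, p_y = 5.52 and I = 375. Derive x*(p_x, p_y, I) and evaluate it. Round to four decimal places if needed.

x* = 21.445

This is Cobb-Douglas in (x−4, y−20): tangency gives 0.6·p_y·(y−20) = 0.4·p_x·(x−4).
Substituting into the budget: x* = 4 + 0.6·(I − 4·p_x − 20·p_y)/p_x, and y* = 20 + 0.4·(…)/p_y.
Discretionary income = 375 − 4·8 − 20·5.52 = 232.6; x* = 4 + 0.6·232.6/8 = 21.445.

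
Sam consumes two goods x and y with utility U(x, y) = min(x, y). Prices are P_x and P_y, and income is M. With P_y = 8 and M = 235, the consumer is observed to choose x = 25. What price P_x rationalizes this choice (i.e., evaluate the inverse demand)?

P_x = 1.4

Leontief preferences: the optimum is at the kink where x/1 = y/1, i.e. y = x.
Budget: P_x·x + P_y·x = M, so (P_x + P_y)·x = M.
Demand: x*(P_x,P_y,M) = M/(P_x + P_y), y* = M/(P_x + P_y).
Set x* = 25 in the demand function and solve for P_x: P_x = 1.4.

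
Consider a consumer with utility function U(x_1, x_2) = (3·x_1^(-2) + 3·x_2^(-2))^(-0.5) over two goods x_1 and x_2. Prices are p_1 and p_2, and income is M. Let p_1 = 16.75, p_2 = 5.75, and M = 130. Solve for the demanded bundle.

x_1* = 5.2079, x_2* = 7.4378

MU_x_1 ∝ 3·x_1^(-3), MU_x_2 ∝ 3·x_2^(-3), so MRS = (x_2/x_1)^(3) = p_1/p_2.
Hence x_2/x_1 = (p_1/p_2)^(1/(3)), i.e. raised to the 1/3 power.
Substitute x_2 = (x_2/x_1)·x_1 into the budget: x_1* = M/(p_1 + p_2·(x_2/x_1)).
Numerically x_2/x_1 = 1.428178, so x_1* = 130/(16.75 + 5.75·1.428178) = 5.2079 and x_2* = 1.428178·5.2079 = 7.4378.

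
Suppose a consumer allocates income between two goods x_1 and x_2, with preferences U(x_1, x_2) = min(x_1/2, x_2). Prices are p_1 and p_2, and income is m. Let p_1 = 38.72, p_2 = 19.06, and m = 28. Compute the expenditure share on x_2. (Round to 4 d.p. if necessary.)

Leontief preferences: the optimum is at the kink where x_1/2 = x_2/1, i.e. x_2 = (1/2)·x_1.
Budget: p_1·x_1 + p_2·(1/2)·x_1 = m, so (2·p_1 + p_2)·x_1 = 2·m.
Demand: x_1*(p_1,p_2,m) = 2·m/(2·p_1 + p_2), x_2* = m/(2·p_1 + p_2).
Here 2·38.72 + 19.06 = 96.5, giving x_1* = 0.5803 and x_2* = 0.2902.
Expenditure on x_2: 19.06·0.2902 = 5.5304; share = 0.1975.

share on x_2 = 0.1975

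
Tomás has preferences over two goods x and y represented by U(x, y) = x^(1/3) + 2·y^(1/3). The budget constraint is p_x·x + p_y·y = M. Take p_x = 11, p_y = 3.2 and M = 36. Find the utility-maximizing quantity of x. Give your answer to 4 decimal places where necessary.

x* = 0.5241

MU_x ∝ x^(-2/3), MU_y ∝ 2·y^(-2/3), so MRS = (1/2)·(y/x)^(2/3) = p_x/p_y.
Hence y/x = (2·p_x/p_y)^(1/(2/3)), i.e. raised to the 1.5 power.
With the ratio pinned down, the budget gives x* = M/(p_x + p_y·(y/x)) and y* = (y/x)·x*.
Numerically y/x = 18.026402, so x* = 36/(11 + 3.2·18.026402) = 0.5241.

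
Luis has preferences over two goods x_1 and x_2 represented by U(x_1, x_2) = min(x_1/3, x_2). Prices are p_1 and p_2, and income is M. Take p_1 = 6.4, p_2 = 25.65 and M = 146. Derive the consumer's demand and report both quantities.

x_1* = 9.7659, x_2* = 3.2553

With perfect complements, no substitution: consume in ratio x_1:x_2 = 3:1.
Budget: p_1·x_1 + p_2·(1/3)·x_1 = M, so (3·p_1 + p_2)·x_1 = 3·M.
Demand: x_1*(p_1,p_2,M) = 3·M/(3·p_1 + p_2), x_2* = M/(3·p_1 + p_2).
Here 3·6.4 + 25.65 = 44.85, giving x_1* = 9.7659 and x_2* = 3.2553.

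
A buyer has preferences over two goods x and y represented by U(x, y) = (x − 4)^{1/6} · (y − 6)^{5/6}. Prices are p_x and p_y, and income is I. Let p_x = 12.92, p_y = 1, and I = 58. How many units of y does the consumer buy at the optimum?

y* = 6.2667

Let x' = x−4, y' = y−6. MRS = (1/5)·y'/x' = p_x/p_y.
Substituting into the budget: x* = 4 + 1/6·(I − 4·p_x − 6·p_y)/p_x, and y* = 6 + 5/6·(…)/p_y.
Discretionary income = 58 − 4·12.92 − 6·1 = 0.32; y* = 6 + 5/6·0.32/1 = 6.2667.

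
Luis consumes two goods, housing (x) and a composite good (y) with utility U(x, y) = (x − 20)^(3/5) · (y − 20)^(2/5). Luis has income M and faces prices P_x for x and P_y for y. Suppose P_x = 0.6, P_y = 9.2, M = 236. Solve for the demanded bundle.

This is Cobb-Douglas in (x−20, y−20): tangency gives 0.6·P_y·(y−20) = 0.4·P_x·(x−20).
Substituting into the budget: x* = 20 + 0.6·(M − 20·P_x − 20·P_y)/P_x, and y* = 20 + 0.4·(…)/P_y.
Discretionary income = 236 − 20·0.6 − 20·9.2 = 40; x* = 20 + 0.6·40/0.6 = 60; y* = 20 + 0.4·40/9.2 = 21.7391.

x* = 60, y* = 21.7391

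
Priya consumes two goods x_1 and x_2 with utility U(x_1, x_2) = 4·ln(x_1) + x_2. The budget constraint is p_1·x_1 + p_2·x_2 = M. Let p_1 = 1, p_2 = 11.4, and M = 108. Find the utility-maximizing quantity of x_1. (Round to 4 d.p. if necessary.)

x_1* = 45.6

MU_x_1 = 4/x_1, MU_x_2 = 1. Tangency: 4/x_1 = p_1/p_2.
So x_1*(p_1,p_2) = 4·p_2/p_1, independent of income; and x_2* = (M − 4·p_2)/p_2.
At the given prices: x_1* = 4·11.4/1 = 45.6.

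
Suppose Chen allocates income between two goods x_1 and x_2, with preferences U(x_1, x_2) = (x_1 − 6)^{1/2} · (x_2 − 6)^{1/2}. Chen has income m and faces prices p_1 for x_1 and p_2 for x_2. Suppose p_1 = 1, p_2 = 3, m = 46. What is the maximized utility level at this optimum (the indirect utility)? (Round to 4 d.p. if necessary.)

V = 6.3509

MRS = (x_2−6)/(x_1−6). Tangency with p_1/p_2 gives x_2−6 = (p_1/p_2)·(x_1−6).
Substituting into the budget: x_1* = 6 + 0.5·(m − 6·p_1 − 6·p_2)/p_1, and x_2* = 6 + 0.5·(…)/p_2.
Discretionary income = 46 − 6·1 − 6·3 = 22; x_1* = 6 + 0.5·22/1 = 17; x_2* = 6 + 0.5·22/3 = 9.6667.
Utility at the optimum: U(17, 9.6667) = 6.3509.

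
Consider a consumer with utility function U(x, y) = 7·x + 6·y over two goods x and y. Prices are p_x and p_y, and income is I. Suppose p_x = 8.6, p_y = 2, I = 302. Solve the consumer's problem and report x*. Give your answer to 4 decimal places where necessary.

Numerically: x* = 0, y* = 151.

x* = 0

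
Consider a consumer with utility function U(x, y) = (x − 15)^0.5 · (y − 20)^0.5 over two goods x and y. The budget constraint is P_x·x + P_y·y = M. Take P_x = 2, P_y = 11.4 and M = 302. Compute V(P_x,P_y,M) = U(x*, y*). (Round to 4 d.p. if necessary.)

This is Cobb-Douglas in (x−15, y−20): tangency gives 0.5·P_y·(y−20) = 0.5·P_x·(x−15).
Substituting into the budget: x* = 15 + 0.5·(M − 15·P_x − 20·P_y)/P_x, and y* = 20 + 0.5·(…)/P_y.
Discretionary income = 302 − 15·2 − 20·11.4 = 44; x* = 15 + 0.5·44/2 = 26; y* = 20 + 0.5·44/11.4 = 21.9298.
Utility at the optimum: U(26, 21.9298) = 4.6074.

V = 4.6074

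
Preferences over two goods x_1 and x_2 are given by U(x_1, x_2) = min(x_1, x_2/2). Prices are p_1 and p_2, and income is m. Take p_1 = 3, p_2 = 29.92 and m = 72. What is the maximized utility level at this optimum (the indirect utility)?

Leontief preferences: the optimum is at the kink where x_1/1 = x_2/2, i.e. x_2 = 2·x_1.
Budget: p_1·x_1 + p_2·2·x_1 = m, so (p_1 + 2·p_2)·x_1 = m.
Demand: x_1*(p_1,p_2,m) = m/(p_1 + 2·p_2), x_2* = 2·m/(p_1 + 2·p_2).
Here 3 + 2·29.92 = 62.84, giving x_1* = 1.1458 and x_2* = 2.2915.
Utility at the optimum: U(1.1458, 2.2915) = 1.1458.

V = 1.1458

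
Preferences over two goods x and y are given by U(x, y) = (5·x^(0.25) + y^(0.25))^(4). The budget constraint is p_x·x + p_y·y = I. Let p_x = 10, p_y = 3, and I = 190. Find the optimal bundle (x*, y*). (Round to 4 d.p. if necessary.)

From the CES first-order condition, 5·(y/x)^(0.75) = p_x/p_y.
Solve for the ratio: y/x = [(1/5)·p_x/p_y]^(4/3).
With the ratio pinned down, the budget gives x* = I/(p_x + p_y·(y/x)) and y* = (y/x)·x*.
Numerically y/x = 0.582387, so x* = 190/(10 + 3·0.582387) = 16.1741 and y* = 0.582387·16.1741 = 9.4196.

x* = 16.1741, y* = 9.4196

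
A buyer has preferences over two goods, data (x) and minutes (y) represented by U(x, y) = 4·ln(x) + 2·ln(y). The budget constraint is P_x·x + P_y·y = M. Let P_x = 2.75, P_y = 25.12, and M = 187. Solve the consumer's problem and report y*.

y* = 2.4814

MU_x/MU_y = (4·y)/(2·x); tangency sets this equal to P_x/P_y.
Rearranging, P_y·y = (1/2)·P_x·x. Substituting into the budget gives P_x·x·(1 + (1/2)) = M.
Demand: x*(P_x,P_y,M) = 2/3·M/P_x and y* = 1/3·M/P_y.
At P_x=2.75, P_y=25.12, M=187: y* = 1/3·187/25.12 = 2.4814.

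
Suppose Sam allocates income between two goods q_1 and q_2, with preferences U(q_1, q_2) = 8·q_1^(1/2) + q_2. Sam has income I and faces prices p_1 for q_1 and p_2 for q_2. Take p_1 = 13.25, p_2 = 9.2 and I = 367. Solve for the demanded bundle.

q_1* = 7.7137, q_2* = 28.7819

MU_q_1 = 4/√q_1, MU_q_2 = 1. Tangency: 4/√q_1 = p_1/p_2.
Solve: √q_1 = 4·p_2/p_1, so q_1*(p_1,p_2) = (4·p_2/p_1)², and q_2* = (I − p_1·q_1*)/p_2.
Plugging in: q_1* = (4·9.2/13.25)² = 7.7137, q_2* = 28.7819.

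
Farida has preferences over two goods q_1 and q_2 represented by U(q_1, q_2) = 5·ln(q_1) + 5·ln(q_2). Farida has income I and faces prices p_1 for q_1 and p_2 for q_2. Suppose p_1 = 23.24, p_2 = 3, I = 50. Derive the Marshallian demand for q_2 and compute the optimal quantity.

q_2* = 8.3333

Demand: q_1*(p_1,p_2,I) = 0.5·I/p_1 and q_2* = 0.5·I/p_2.
At p_1=23.24, p_2=3, I=50: q_2* = 0.5·50/3 = 8.3333.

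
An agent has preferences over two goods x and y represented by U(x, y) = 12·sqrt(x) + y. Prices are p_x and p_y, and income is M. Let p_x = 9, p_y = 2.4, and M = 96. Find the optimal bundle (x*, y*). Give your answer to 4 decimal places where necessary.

Utility is quasi-linear in y; the FOC for x is 6/√x = p_x/p_y.
Thus x* = (6·p_y/p_x)² — independent of M — with the rest of income spent on y.
Plugging in: x* = (6·2.4/9)² = 2.56, y* = 30.4.

x* = 2.56, y* = 30.4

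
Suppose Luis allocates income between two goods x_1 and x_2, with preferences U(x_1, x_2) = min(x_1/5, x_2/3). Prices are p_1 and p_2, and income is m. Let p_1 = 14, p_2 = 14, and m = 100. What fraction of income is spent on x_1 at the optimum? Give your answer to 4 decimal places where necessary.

Leontief preferences: the optimum is at the kink where x_1/5 = x_2/3, i.e. x_2 = (3/5)·x_1.
Budget: p_1·x_1 + p_2·(3/5)·x_1 = m, so (5·p_1 + 3·p_2)·x_1 = 5·m.
Demand: x_1*(p_1,p_2,m) = 5·m/(5·p_1 + 3·p_2), x_2* = 3·m/(5·p_1 + 3·p_2).
Here 5·14 + 3·14 = 112, giving x_1* = 4.4643 and x_2* = 2.6786.
Expenditure on x_1: 14·4.4643 = 62.5; share = 0.625.

share on x_1 = 0.625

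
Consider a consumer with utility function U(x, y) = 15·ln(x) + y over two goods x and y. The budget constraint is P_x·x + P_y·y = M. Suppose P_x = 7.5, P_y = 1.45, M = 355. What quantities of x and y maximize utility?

So x*(P_x,P_y) = 15·P_y/P_x, independent of income; and y* = (M − 15·P_y)/P_y.
At the given prices: x* = 15·1.45/7.5 = 2.9, and y* = 229.8276.

x* = 2.9, y* = 229.8276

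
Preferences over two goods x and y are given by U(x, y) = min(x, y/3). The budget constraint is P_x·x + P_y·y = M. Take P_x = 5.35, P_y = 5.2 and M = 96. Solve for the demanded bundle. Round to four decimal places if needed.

Leontief preferences: the optimum is at the kink where x/1 = y/3, i.e. y = 3·x.
Budget: P_x·x + P_y·3·x = M, so (P_x + 3·P_y)·x = M.
Demand: x*(P_x,P_y,M) = M/(P_x + 3·P_y), y* = 3·M/(P_x + 3·P_y).
Here 5.35 + 3·5.2 = 20.95, giving x* = 4.5823 and y* = 13.747.

x* = 4.5823, y* = 13.747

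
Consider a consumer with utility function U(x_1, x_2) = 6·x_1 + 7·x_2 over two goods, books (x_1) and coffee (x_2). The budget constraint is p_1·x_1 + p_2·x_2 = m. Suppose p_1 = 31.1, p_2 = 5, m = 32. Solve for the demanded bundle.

x_1* = 0, x_2* = 6.4

Linear utility — the consumer picks whichever good has higher MU/price: 6/31.1 = 0.1929 vs 7/5 = 1.4.
x_2 gives more utility per dollar, so spend all income on x_2: x_2* = m/p_2, x_1* = 0.
Numerically: x_1* = 0, x_2* = 6.4.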